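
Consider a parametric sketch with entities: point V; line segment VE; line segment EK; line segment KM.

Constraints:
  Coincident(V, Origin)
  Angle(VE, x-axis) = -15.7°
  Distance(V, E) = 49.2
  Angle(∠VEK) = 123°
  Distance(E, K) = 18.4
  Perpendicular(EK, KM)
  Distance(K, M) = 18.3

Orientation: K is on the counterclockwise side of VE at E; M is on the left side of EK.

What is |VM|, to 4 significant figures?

50.69

V is at the origin; VE runs at -15.7° with length 49.2, so E = 49.2·(cos -15.7°, sin -15.7°) = (47.36, -13.31). ∠VEK = 123.0°, so EK runs at -15.7° + (180° − 123.0°) = 41.30° from the x-axis; with |EK| = 18.4, K = E + 18.4·(cos 41.30°, sin 41.30°) = (61.19, -1.170). The perpendicularity gives KM at right angles to EK; with |KM| = 18.3 on the left of EK, M = K + 18.3·(-0.6600, 0.7513) = (49.11, 12.58). Then |VM| = |M − V| = 50.69.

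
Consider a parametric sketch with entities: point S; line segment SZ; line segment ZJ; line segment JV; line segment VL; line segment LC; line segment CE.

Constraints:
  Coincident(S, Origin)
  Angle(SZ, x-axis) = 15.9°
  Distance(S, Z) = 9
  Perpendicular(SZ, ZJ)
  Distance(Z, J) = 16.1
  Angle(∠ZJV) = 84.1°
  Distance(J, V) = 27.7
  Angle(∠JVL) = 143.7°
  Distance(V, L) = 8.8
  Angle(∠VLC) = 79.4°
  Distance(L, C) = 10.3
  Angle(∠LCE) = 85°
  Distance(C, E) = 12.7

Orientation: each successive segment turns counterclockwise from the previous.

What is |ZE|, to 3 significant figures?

22.5

∠VLC = 79.4° gives LC at -21.3° from the x-axis; with |LC| = 10.3, C = (-16.5, -3.55). ∠LCE = 85.0° gives CE at 73.7° from the x-axis; with |CE| = 12.7, E = (-13.0, 8.64). Then |ZE| = |E − Z| = 22.5.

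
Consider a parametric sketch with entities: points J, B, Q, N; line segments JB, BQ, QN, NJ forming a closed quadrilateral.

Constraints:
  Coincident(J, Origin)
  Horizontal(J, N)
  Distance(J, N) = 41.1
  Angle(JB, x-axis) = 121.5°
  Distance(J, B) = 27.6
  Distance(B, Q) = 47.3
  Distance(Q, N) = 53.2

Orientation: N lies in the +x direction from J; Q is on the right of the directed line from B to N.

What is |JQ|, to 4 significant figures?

24.13

Checks: |BQ| = 47.30 ✓; |QN| = 53.20 ✓.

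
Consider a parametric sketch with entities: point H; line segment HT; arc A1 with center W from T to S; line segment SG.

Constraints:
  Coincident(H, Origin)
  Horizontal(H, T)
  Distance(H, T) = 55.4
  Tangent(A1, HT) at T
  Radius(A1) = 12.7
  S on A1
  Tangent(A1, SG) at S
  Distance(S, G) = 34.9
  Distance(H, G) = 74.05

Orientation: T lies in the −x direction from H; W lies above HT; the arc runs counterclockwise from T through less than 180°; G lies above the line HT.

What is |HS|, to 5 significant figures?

46.547

Checks: |WS| = 12.70 ✓; ∠(WS, SG) = 90.00° ✓; |SG| = 34.90 ✓; |HG| = 74.05 ✓.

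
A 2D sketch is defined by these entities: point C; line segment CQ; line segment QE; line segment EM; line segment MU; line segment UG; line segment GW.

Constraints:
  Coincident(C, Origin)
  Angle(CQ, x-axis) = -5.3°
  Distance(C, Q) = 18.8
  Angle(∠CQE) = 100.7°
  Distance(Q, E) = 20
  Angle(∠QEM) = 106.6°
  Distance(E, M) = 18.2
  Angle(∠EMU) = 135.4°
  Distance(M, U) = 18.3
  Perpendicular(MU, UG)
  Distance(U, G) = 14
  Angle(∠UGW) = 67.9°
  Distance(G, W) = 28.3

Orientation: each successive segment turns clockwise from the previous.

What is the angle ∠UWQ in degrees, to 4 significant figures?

88.16°

MU is perpendicular to UG, so UG runs at 67.40°; with |UG| = 14.0, G = (-7.788, -8.508). ∠UGW = 67.9° gives GW at -44.70° from the x-axis; with |GW| = 28.3, W = (12.33, -28.41). Then cos ∠UWQ = WU·WQ / (|WU||WQ|), giving 88.16°.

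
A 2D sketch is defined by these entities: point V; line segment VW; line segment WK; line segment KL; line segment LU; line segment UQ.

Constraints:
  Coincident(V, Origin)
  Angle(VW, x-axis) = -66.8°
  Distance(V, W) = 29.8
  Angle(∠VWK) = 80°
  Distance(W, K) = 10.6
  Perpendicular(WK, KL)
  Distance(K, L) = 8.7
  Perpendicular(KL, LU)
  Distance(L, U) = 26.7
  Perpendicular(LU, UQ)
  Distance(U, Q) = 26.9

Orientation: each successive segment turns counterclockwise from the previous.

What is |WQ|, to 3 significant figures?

24.3

The perpendicularity gives LU at right angles to KL, so LU runs at -147°; with |LU| = 26.7, U = (-6.50, -28.9). LU ⟂ UQ, so UQ runs at -56.8°; with |UQ| = 26.9, Q = (8.23, -51.4). Then |WQ| = |Q − W| = 24.3.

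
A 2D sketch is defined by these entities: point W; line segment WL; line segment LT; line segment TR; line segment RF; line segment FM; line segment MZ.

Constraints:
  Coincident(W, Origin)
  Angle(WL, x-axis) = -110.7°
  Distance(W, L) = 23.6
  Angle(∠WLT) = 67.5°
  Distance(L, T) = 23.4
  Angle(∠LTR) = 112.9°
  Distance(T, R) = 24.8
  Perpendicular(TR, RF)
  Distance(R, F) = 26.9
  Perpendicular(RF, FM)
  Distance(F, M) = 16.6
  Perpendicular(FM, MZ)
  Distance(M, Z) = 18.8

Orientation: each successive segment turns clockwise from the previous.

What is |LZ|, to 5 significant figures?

21.921

The perpendicularity gives FM at right angles to RF, so FM runs at -110.30°; with |FM| = 16.6, M = (2.6742, -7.7000). The perpendicularity gives MZ at right angles to FM, so MZ runs at 159.70°; with |MZ| = 18.8, Z = (-14.958, -1.1776). Then |LZ| = |Z − L| = 21.921.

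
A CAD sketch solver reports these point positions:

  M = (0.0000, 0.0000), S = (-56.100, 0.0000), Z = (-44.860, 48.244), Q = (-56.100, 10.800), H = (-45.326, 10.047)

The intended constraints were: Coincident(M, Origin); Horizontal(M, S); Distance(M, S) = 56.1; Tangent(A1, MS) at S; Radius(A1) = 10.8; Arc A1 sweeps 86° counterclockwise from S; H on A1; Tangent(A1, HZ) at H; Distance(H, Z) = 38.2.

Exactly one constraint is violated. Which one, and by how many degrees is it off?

Tangent(A1, HZ) at H — off by 3.30°.

M = (0.00, 0.00) ✓; M.y = 0.00, S.y = 0.00 ✓; |MS| = 56.10 ✓; ∠(QS, SM) = 90.00° ✓; |QS| = 10.80 ✓; bearing(Q→H) − bearing(Q→S) = 86.00° ✓; |QH| = 10.80 ✓; ∠(QH, HZ) = 86.70° ✗; |HZ| = 38.20 ✓.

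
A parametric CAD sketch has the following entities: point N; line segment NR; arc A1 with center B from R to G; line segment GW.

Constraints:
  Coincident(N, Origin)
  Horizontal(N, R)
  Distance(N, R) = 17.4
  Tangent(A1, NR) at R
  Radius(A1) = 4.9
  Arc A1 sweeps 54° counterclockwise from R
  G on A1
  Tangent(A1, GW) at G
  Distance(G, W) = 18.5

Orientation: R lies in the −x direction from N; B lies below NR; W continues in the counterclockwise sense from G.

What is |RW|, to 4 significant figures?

22.55

N is at the origin; N and R share the same y with |NR| = 17.4 and R on the −x side, so R = (-17.40, 0.000). The tangent condition forces BR to be normal to NR, so B = R + (0, -4.9) = (-17.40, -4.900). On A1, R sits at bearing 90° from B; a 54° counterclockwise sweep puts G at bearing 144°, so G = B + 4.9·(cos 144°, sin 144°) = (-21.36, -2.020). The tangent condition forces BG to be normal to GW, so GW runs along (−sin 144°, cos 144°); with |GW| = 18.5, W = (-32.24, -16.99). Then |RW| = |W − R| = 22.55.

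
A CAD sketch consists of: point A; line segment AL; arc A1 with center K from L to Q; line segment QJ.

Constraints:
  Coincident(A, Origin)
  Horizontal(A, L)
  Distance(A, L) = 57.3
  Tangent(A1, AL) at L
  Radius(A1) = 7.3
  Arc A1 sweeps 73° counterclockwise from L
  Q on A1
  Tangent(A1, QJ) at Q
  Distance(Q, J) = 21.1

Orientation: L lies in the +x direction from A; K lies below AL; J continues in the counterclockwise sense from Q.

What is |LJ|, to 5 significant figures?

28.552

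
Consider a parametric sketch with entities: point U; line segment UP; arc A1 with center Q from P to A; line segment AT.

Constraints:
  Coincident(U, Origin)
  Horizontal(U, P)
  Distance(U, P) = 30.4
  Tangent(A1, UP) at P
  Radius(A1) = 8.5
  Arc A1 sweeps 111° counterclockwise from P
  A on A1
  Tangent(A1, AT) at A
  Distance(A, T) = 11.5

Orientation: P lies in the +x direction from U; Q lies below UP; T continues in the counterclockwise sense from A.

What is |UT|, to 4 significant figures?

34.69

U is at the origin; UP is horizontal with |UP| = 30.4 and P on the +x side, so P = (30.40, 0.000). Since A1 is tangent to UP there, QP ⟂ UP, so Q = P + (0, -8.5) = (30.40, -8.500). On A1, P sits at bearing 90° from Q; a 111° counterclockwise sweep puts A at bearing 201°, so A = Q + 8.5·(cos 201°, sin 201°) = (22.46, -11.55). Tangency of A1 to AT means the radius QA is perpendicular to AT, so AT runs along (−sin 201°, cos 201°); with |AT| = 11.5, T = (26.59, -22.28). Then |UT| = |T − U| = 34.69.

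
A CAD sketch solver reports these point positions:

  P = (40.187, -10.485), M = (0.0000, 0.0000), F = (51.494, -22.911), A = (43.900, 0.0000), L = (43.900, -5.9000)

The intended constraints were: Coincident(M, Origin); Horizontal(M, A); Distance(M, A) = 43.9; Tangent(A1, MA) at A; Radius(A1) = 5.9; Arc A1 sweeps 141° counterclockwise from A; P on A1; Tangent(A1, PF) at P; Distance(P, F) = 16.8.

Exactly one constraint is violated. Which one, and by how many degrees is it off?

Tangent(A1, PF) at P — off by 8.70°.

M = (0.00, 0.00) ✓; M.y = 0.00, A.y = 0.00 ✓; |MA| = 43.90 ✓; ∠(LA, AM) = 90.00° ✓; |LA| = 5.900 ✓; bearing(L→P) − bearing(L→A) = 141.0° ✓; |LP| = 5.900 ✓; ∠(LP, PF) = 98.70° ✗; |PF| = 16.80 ✓.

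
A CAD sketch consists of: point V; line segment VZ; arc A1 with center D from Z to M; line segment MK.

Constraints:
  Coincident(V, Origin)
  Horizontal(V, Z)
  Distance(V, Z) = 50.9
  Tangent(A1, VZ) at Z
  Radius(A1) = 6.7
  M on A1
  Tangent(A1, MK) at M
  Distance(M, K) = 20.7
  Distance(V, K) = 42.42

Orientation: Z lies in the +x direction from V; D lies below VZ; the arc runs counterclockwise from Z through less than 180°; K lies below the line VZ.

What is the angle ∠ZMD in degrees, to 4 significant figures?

57.73°

V is at the origin; VZ is horizontal with |VZ| = 50.9 and Z on the +x side, so Z = (50.90, 0.000). A1 meets VZ tangentially, so DZ is at right angles to VZ, so D = Z + (0, -6.7) = (50.90, -6.700). Since DM ⟂ MK (tangency), |DK| = √(6.7² + 20.7²) = 21.76 regardless of where M sits on A1. So K lies on both circle(V, 42.42) and circle(D, 21.76); the below-VZ intersection is K = (35.95, -22.51). M is the foot of the tangent from K: M = (44.85, -3.821).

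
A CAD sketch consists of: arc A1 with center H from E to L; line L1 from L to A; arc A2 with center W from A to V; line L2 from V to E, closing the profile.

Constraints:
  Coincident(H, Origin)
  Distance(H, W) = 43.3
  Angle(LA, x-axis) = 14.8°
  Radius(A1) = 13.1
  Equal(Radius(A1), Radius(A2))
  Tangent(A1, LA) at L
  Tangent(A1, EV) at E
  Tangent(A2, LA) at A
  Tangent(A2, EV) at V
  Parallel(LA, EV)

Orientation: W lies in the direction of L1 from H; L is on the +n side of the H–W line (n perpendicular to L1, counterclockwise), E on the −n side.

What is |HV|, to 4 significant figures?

45.24

Tangency of A1 to both parallel lines with radius 13.1 puts L and E at H ± 13.1·n: L = (-3.346, 12.67), E = (3.346, -12.67). Equal radii place A and V the same way about W: A = W + 13.1·n = (38.52, 23.73), V = W − 13.1·n = (45.21, -1.605). Then |HV| = |V − H| = 45.24.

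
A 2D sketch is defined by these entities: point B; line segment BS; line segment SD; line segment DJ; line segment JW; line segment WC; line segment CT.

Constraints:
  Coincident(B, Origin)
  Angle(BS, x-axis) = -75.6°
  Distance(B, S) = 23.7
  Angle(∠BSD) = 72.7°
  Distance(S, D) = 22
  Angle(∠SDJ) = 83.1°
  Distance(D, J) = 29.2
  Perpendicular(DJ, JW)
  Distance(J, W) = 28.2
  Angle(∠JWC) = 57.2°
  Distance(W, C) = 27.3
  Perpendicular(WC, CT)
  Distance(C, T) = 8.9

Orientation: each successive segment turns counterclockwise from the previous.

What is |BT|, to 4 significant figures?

14.57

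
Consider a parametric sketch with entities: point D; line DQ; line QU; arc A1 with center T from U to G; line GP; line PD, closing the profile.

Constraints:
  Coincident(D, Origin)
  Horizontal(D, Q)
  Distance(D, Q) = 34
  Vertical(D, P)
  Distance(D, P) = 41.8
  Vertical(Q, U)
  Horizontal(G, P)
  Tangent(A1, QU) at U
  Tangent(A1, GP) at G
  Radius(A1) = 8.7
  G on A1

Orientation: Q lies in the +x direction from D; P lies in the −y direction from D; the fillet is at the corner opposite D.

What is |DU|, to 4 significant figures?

47.45

D is at the origin; D and Q share the same y with |DQ| = 34.0 and Q on the +x side, so Q = (34.00, 0.000). DP is vertical with |DP| = 41.8 and P on the −y side, so P = (0.000, -41.80). The virtual corner opposite D is at (34.00, -41.80). Tangency of A1 to QU means the radius TU is perpendicular to QU and tangency of A1 to GP means the radius TG is perpendicular to GP, with radius 8.7, so the center T sits 8.7 in from both sides at T = (25.30, -33.10). That places the tangent points at U = (34.00, -33.10) on QU and G = (25.30, -41.80) on GP. Then |DU| = |U − D| = 47.45.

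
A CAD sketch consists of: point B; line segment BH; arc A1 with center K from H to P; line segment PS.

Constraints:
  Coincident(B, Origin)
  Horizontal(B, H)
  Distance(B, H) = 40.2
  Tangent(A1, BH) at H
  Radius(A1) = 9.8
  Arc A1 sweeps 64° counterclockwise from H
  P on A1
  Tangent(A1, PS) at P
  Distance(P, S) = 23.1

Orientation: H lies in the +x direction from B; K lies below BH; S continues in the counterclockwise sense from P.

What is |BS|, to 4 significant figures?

33.80

B is at the origin; B and H share the same y with |BH| = 40.2 and H on the +x side, so H = (40.20, 0.000). Since A1 is tangent to BH there, KH ⟂ BH, so K = H + (0, -9.8) = (40.20, -9.800). On A1, H sits at bearing 90° from K; a 64° counterclockwise sweep puts P at bearing 154°, so P = K + 9.8·(cos 154°, sin 154°) = (31.39, -5.504). Since A1 is tangent to PS there, KP ⟂ PS, so PS runs along (−sin 154°, cos 154°); with |PS| = 23.1, S = (21.27, -26.27). Then |BS| = |S − B| = 33.80.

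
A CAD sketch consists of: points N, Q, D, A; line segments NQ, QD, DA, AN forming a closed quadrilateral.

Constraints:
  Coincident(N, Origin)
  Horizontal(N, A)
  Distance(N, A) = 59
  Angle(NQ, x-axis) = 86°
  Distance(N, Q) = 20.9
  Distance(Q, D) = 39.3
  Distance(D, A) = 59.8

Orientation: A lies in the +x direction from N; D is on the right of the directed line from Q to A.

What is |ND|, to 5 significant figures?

18.566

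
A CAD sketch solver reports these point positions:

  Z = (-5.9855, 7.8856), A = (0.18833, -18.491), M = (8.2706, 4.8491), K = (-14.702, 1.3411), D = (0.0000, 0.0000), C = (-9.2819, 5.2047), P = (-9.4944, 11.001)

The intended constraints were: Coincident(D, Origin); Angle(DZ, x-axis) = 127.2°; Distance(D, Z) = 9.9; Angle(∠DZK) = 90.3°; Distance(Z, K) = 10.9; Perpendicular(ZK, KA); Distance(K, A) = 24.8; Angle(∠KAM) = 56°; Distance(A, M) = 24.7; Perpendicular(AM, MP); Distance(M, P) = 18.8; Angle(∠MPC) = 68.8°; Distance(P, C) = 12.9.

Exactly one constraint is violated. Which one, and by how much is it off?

Distance(P, C) = 12.9 — off by 7.10.

D = (0.00, 0.00) ✓; DZ at 127.2° ✓; |DZ| = 9.900 ✓; ∠DZK = 90.30° ✓; |ZK| = 10.90 ✓; ∠(ZK, KA) = 90.00° ✓; |KA| = 24.80 ✓; ∠KAM = 56.00° ✓; |AM| = 24.70 ✓; ∠(AM, MP) = 90.00° ✓; |MP| = 18.80 ✓; ∠MPC = 68.80° ✓; |PC| = 5.800 ✗.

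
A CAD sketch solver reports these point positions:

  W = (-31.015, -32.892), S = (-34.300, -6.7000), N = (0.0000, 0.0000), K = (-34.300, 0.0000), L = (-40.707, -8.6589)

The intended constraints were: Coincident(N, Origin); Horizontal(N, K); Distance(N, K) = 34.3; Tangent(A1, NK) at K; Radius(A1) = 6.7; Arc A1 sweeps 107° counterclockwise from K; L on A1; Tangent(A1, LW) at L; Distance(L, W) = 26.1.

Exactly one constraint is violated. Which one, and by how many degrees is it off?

Tangent(A1, LW) at L — off by 4.80°.

N = (0.00, 0.00) ✓; N.y = 0.00, K.y = 0.00 ✓; |NK| = 34.30 ✓; ∠(SK, KN) = 90.00° ✓; |SK| = 6.700 ✓; bearing(S→L) − bearing(S→K) = 107.0° ✓; |SL| = 6.700 ✓; ∠(SL, LW) = 85.20° ✗; |LW| = 26.10 ✓.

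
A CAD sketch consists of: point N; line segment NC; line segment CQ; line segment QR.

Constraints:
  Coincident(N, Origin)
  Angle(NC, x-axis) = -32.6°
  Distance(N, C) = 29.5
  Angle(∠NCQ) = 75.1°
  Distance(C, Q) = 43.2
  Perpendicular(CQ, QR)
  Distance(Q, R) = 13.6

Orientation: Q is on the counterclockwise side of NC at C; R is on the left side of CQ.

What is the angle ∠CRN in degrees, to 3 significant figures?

40.2°

N is at the origin; NC runs at -32.6° with length 29.5, so C = 29.5·(cos -32.6°, sin -32.6°) = (24.9, -15.9). ∠NCQ = 75.1°, so CQ runs at -32.6° + (180° − 75.1°) = 72.3° from the x-axis; with |CQ| = 43.2, Q = C + 43.2·(cos 72.3°, sin 72.3°) = (38.0, 25.3). CQ ⟂ QR; with |QR| = 13.6 on the left of CQ, R = Q + 13.6·(-0.953, 0.304) = (25.0, 29.4). Then cos ∠CRN = RC·RN / (|RC||RN|), giving 40.2°.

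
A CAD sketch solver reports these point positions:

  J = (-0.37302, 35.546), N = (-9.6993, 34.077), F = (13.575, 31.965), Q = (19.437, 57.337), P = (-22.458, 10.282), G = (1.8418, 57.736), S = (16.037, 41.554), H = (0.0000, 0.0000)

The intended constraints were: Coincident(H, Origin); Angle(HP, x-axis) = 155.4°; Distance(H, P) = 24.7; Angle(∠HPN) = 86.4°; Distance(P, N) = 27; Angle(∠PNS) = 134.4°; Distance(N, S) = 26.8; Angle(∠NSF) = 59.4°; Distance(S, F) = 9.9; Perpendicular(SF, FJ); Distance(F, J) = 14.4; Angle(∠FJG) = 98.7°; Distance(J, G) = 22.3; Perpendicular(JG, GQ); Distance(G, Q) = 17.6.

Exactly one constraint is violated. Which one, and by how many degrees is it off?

Perpendicular(JG, GQ) — off by 4.40°.

H = (0.00, 0.00) ✓; HP at 155.4° ✓; |HP| = 24.70 ✓; ∠HPN = 86.40° ✓; |PN| = 27.00 ✓; ∠PNS = 134.4° ✓; |NS| = 26.80 ✓; ∠NSF = 59.40° ✓; |SF| = 9.900 ✓; ∠(SF, FJ) = 90.00° ✓; |FJ| = 14.40 ✓; ∠FJG = 98.70° ✓; |JG| = 22.30 ✓; ∠(JG, GQ) = 85.60° ✗; |GQ| = 17.60 ✓.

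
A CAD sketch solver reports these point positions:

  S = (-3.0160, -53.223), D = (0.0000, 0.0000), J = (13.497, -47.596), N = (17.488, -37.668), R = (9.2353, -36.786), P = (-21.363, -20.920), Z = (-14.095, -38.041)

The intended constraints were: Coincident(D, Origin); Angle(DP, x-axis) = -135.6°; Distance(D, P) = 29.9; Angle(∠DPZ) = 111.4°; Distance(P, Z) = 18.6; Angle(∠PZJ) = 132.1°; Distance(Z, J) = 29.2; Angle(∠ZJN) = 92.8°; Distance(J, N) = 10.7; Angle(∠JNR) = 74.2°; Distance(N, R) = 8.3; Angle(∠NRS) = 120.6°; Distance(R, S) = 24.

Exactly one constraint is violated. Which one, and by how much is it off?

Distance(R, S) = 24 — off by 3.50.

D = (0.00, 0.00) ✓; DP at -135.6° ✓; |DP| = 29.90 ✓; ∠DPZ = 111.4° ✓; |PZ| = 18.60 ✓; ∠PZJ = 132.1° ✓; |ZJ| = 29.20 ✓; ∠ZJN = 92.80° ✓; |JN| = 10.70 ✓; ∠JNR = 74.20° ✓; |NR| = 8.300 ✓; ∠NRS = 120.6° ✓; |RS| = 20.50 ✗.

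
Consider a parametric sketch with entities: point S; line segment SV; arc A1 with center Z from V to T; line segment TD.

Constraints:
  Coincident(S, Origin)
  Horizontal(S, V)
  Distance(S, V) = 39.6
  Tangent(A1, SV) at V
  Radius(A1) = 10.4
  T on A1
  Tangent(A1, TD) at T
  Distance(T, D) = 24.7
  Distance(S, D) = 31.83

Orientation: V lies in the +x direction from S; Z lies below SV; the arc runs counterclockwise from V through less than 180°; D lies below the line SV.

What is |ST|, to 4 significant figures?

31.09

Checks: |SV| = 39.60 ✓; ∠(ZV, VS) = 90.00° ✓; |ZT| = 10.40 ✓; ∠(ZT, TD) = 90.00° ✓; |TD| = 24.70 ✓; |SD| = 31.83 ✓.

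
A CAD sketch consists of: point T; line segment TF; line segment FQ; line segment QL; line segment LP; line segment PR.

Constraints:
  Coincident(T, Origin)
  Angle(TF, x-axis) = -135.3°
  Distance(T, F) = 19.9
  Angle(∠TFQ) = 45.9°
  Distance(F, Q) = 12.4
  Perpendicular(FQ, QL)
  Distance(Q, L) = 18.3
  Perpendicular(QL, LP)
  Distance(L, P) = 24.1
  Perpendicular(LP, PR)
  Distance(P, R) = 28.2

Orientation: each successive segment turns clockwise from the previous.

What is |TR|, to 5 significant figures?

35.184

The perpendicularity gives LP at right angles to QL, so LP runs at -89.400°; with |LP| = 24.1, P = (4.2766, -25.505). LP is perpendicular to PR, so PR runs at -179.40°; with |PR| = 28.2, R = (-23.922, -25.801). Then |TR| = |R − T| = 35.184.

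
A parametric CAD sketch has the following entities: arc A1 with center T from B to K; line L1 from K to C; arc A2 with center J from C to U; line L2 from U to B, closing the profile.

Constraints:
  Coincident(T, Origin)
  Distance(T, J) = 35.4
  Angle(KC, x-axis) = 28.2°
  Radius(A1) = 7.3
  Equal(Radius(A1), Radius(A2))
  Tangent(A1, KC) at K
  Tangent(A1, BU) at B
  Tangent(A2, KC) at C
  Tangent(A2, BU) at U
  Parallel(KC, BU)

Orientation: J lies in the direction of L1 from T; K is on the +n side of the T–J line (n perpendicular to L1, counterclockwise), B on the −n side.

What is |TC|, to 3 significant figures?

36.1

The slot axis is L1's direction at 28.2°, so u = (cos 28.2°, sin 28.2°) = (0.881, 0.473) and n = (−sin 28.2°, cos 28.2°) = (-0.473, 0.881). T is at the origin and J lies 35.4 along u from T, so J = 35.4·u = (31.2, 16.7). Tangency of A1 to both parallel lines with radius 7.3 puts K and B at T ± 7.3·n: K = (-3.45, 6.43), B = (3.45, -6.43). Equal radii place C and U the same way about J: C = J + 7.3·n = (27.7, 23.2), U = J − 7.3·n = (34.6, 10.3). Then |TC| = |C − T| = 36.1.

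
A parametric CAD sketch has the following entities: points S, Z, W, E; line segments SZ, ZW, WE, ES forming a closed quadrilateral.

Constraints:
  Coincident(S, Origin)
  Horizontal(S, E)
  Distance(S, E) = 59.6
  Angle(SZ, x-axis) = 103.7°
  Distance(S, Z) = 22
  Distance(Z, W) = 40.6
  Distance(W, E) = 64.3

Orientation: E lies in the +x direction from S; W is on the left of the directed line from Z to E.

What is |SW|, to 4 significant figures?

56.18

Checks: |ZW| = 40.60 ✓; |WE| = 64.30 ✓.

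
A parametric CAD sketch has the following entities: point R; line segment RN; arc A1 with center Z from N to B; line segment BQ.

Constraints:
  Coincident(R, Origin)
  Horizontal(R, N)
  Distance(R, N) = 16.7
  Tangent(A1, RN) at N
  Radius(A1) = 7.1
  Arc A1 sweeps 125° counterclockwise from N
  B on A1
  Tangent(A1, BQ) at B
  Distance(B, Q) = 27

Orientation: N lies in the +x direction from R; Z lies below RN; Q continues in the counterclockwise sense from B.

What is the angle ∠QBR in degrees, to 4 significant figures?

170.7°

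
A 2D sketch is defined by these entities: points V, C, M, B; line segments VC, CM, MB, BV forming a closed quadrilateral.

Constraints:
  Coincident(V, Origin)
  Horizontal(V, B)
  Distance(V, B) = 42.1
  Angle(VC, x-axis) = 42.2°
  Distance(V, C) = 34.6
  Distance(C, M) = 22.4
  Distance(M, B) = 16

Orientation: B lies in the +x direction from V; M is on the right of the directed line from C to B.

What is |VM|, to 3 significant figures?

26.1

Checks: |CM| = 22.40 ✓; |MB| = 16.00 ✓.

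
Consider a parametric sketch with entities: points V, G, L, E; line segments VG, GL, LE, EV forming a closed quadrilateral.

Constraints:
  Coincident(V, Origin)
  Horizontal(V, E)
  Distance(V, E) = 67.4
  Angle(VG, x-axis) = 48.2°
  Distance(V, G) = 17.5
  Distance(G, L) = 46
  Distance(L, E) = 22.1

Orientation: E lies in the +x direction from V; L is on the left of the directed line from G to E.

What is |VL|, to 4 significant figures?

60.46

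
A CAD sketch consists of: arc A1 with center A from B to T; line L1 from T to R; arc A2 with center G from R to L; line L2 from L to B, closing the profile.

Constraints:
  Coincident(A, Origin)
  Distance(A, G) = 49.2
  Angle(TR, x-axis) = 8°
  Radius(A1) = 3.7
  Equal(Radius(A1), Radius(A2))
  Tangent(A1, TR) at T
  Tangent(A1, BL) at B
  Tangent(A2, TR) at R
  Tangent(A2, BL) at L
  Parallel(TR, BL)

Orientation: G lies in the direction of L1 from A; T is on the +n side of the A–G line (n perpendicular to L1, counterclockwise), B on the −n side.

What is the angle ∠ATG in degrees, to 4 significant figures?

85.70°

A is at the origin and G lies 49.2 along u from A, so G = 49.2·u = (48.72, 6.847). Tangency of A1 to both parallel lines with radius 3.7 puts T and B at A ± 3.7·n: T = (-0.5149, 3.664), B = (0.5149, -3.664). Then cos ∠ATG = TA·TG / (|TA||TG|), giving 85.70°.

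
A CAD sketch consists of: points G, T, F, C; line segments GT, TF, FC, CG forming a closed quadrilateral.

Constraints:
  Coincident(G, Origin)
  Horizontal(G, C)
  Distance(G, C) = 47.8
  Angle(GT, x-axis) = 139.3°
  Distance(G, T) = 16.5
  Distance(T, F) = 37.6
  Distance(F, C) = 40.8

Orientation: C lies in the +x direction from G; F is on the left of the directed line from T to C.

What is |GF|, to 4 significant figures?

35.84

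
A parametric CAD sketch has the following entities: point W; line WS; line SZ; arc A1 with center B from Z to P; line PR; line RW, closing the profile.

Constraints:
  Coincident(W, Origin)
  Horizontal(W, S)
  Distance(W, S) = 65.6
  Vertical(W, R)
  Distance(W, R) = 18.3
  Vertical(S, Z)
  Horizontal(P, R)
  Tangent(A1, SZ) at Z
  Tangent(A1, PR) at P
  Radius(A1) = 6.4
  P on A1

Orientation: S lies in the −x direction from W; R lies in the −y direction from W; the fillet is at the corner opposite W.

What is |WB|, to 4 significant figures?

60.38

W is at the origin; WS is horizontal with |WS| = 65.6 and S on the −x side, so S = (-65.60, 0.000). WR is vertical with |WR| = 18.3 and R on the −y side, so R = (0.000, -18.30). The virtual corner opposite W is at (-65.60, -18.30). A1 meets SZ tangentially, so BZ is at right angles to SZ and since A1 is tangent to PR there, BP ⟂ PR, with radius 6.4, so the center B sits 6.4 in from both sides at B = (-59.20, -11.90). Then |WB| = |B − W| = 60.38.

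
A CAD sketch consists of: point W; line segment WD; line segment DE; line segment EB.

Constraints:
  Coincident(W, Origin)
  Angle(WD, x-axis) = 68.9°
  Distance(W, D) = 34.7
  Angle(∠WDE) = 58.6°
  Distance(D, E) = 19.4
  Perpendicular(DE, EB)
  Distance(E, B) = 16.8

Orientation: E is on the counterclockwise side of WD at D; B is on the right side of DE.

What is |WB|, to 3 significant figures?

46.4

W is at the origin; WD runs at 68.9° with length 34.7, so D = 34.7·(cos 68.9°, sin 68.9°) = (12.5, 32.4). ∠WDE = 58.6°, so DE runs at 68.9° + (180° − 58.6°) = 190° from the x-axis; with |DE| = 19.4, E = D + 19.4·(cos 190°, sin 190°) = (-6.60, 28.9). DE ⟂ EB; with |EB| = 16.8 on the right of DE, B = E + 16.8·(-0.179, 0.984) = (-9.60, 45.4). Then |WB| = |B − W| = 46.4.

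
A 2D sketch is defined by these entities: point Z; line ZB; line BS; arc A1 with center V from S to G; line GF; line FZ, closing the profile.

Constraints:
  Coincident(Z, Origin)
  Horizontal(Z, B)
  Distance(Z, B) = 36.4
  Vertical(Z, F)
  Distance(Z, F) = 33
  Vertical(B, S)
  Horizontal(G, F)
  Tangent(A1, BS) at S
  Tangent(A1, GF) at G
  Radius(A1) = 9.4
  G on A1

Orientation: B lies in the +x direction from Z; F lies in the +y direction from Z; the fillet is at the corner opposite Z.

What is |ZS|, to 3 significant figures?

43.4

Z is at the origin; Z and B share the same y with |ZB| = 36.4 and B on the +x side, so B = (36.4, 0.00). Z and F share the same x with |ZF| = 33.0 and F on the +y side, so F = (0.00, 33.0). The virtual corner opposite Z is at (36.4, 33.0). Tangency of A1 to BS means the radius VS is perpendicular to BS and the tangent condition forces VG to be normal to GF, with radius 9.4, so the center V sits 9.4 in from both sides at V = (27.0, 23.6). That places the tangent points at S = (36.4, 23.6) on BS and G = (27.0, 33.0) on GF. Then |ZS| = |S − Z| = 43.4.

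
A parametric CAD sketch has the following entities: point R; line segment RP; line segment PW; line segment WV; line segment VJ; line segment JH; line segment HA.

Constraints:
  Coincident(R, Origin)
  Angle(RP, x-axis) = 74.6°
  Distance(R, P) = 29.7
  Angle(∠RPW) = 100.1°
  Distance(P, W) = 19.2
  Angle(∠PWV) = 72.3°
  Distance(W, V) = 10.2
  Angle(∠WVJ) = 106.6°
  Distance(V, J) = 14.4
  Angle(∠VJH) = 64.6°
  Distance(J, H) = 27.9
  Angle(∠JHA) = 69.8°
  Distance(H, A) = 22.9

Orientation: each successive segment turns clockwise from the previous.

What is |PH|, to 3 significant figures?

21.0

R is at the origin; RP runs at 74.6° with length 29.7, so P = (7.89, 28.6). ∠RPW = 100.1° gives PW at -5.30° from the x-axis; with |PW| = 19.2, W = (27.0, 26.9). ∠PWV = 72.3° gives WV at -113° from the x-axis; with |WV| = 10.2, V = (23.0, 17.5). ∠WVJ = 106.6° gives VJ at 174° from the x-axis; with |VJ| = 14.4, J = (8.71, 19.1). ∠VJH = 64.6° gives JH at 58.2° from the x-axis; with |JH| = 27.9, H = (23.4, 42.8). Then |PH| = |H − P| = 21.0.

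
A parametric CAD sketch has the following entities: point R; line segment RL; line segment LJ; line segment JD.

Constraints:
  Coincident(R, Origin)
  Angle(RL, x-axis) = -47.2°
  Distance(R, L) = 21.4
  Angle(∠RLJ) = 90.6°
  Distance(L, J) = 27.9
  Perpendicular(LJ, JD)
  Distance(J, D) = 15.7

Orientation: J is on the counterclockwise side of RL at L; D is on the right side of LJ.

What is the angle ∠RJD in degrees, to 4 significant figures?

127.3°

R is at the origin; RL runs at -47.2° with length 21.4, so L = 21.4·(cos -47.2°, sin -47.2°) = (14.54, -15.70). ∠RLJ = 90.6°, so LJ runs at -47.2° + (180° − 90.6°) = 42.20° from the x-axis; with |LJ| = 27.9, J = L + 27.9·(cos 42.20°, sin 42.20°) = (35.21, 3.039). The perpendicularity gives JD at right angles to LJ; with |JD| = 15.7 on the right of LJ, D = J + 15.7·(0.6717, -0.7408) = (45.75, -8.591). Then cos ∠RJD = JR·JD / (|JR||JD|), giving 127.3°.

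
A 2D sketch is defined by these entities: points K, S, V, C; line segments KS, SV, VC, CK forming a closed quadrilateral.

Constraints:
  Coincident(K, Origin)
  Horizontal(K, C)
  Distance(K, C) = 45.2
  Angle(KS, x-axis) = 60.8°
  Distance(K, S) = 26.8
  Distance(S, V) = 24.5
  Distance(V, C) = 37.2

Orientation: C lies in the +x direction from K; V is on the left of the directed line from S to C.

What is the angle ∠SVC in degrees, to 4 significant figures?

77.17°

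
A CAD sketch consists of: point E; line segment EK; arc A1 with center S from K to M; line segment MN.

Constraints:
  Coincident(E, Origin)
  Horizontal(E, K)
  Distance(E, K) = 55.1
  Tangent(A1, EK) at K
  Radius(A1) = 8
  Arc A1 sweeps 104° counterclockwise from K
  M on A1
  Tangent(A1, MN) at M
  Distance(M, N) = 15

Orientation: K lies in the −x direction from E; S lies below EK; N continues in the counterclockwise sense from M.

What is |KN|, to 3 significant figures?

24.8

E is at the origin; EK is horizontal with |EK| = 55.1 and K on the −x side, so K = (-55.1, 0.00). Tangency of A1 to EK means the radius SK is perpendicular to EK, so S = K + (0, -8) = (-55.1, -8.00). On A1, K sits at bearing 90° from S; a 104° counterclockwise sweep puts M at bearing 194°, so M = S + 8.0·(cos 194°, sin 194°) = (-62.9, -9.94). Tangency of A1 to MN means the radius SM is perpendicular to MN, so MN runs along (−sin 194°, cos 194°); with |MN| = 15.0, N = (-59.2, -24.5). Then |KN| = |N − K| = 24.8.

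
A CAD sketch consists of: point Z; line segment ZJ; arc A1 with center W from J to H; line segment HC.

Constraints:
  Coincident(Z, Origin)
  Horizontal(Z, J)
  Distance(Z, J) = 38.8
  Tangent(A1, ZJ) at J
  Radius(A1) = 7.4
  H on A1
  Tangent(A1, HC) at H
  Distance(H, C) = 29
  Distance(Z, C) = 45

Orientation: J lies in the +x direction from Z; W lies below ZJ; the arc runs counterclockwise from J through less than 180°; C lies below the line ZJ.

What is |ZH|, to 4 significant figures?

32.12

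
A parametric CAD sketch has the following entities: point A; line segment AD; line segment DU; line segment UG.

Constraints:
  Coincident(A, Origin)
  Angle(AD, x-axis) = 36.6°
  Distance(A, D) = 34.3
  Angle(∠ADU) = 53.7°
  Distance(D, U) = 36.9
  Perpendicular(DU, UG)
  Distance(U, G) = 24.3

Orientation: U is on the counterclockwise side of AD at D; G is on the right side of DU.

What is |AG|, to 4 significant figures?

54.53

∠ADU = 53.7°, so DU runs at 36.6° + (180° − 53.7°) = 162.9° from the x-axis; with |DU| = 36.9, U = D + 36.9·(cos 162.9°, sin 162.9°) = (-7.732, 31.30). The perpendicularity gives UG at right angles to DU; with |UG| = 24.3 on the right of DU, G = U + 24.3·(0.2940, 0.9558) = (-0.5869, 54.53). Then |AG| = |G − A| = 54.53.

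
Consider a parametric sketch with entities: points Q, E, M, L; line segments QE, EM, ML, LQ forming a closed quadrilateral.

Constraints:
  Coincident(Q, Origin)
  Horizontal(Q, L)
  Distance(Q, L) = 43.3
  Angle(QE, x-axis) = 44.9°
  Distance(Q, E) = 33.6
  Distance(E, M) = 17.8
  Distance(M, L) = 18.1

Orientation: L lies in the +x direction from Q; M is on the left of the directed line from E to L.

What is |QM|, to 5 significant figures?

44.392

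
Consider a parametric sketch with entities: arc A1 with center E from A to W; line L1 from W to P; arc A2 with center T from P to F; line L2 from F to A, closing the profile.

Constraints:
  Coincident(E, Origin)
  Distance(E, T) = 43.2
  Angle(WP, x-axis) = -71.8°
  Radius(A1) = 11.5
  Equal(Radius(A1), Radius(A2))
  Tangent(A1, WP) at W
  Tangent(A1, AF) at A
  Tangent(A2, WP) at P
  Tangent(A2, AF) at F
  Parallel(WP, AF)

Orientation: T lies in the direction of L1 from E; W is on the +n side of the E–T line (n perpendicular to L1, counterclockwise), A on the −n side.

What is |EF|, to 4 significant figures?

44.70

Tangency of A1 to both parallel lines with radius 11.5 puts W and A at E ± 11.5·n: W = (10.92, 3.592), A = (-10.92, -3.592). Equal radii place P and F the same way about T: P = T + 11.5·n = (24.42, -37.45), F = T − 11.5·n = (2.568, -44.63). Then |EF| = |F − E| = 44.70.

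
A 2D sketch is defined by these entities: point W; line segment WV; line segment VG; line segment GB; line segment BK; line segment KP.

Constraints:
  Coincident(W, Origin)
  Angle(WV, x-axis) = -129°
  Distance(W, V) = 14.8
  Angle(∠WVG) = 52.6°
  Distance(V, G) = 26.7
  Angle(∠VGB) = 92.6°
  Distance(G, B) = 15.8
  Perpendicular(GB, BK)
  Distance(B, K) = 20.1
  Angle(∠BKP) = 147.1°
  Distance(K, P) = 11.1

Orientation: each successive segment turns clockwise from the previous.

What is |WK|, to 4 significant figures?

5.207

W is at the origin; WV runs at -129.0° with length 14.8, so V = (-9.314, -11.50). ∠WVG = 52.6° gives VG at 103.6° from the x-axis; with |VG| = 26.7, G = (-15.59, 14.45). ∠VGB = 92.6° gives GB at 16.20° from the x-axis; with |GB| = 15.8, B = (-0.4196, 18.86). GB is perpendicular to BK, so BK runs at -73.80°; with |BK| = 20.1, K = (5.188, -0.4442). Then |WK| = |K − W| = 5.207.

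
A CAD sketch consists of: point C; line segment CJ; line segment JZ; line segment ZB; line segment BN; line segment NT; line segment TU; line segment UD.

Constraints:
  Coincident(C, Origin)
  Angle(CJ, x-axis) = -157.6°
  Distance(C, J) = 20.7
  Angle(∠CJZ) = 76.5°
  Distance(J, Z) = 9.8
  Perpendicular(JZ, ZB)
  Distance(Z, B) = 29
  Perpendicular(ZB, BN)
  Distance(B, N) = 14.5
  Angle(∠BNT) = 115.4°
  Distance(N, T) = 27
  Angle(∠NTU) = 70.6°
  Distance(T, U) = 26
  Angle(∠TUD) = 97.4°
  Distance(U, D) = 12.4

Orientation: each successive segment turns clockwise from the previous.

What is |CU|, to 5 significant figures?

18.843

C is at the origin; CJ runs at -157.6° with length 20.7, so J = (-19.138, -7.8882). ∠CJZ = 76.5° gives JZ at 98.900° from the x-axis; with |JZ| = 9.8, Z = (-20.654, 1.7938). The perpendicularity gives ZB at right angles to JZ, so ZB runs at 8.9000°; with |ZB| = 29.0, B = (7.9966, 6.2805). ZB is perpendicular to BN, so BN runs at -81.100°; with |BN| = 14.5, N = (10.240, -8.0450). ∠BNT = 115.4° gives NT at -145.70° from the x-axis; with |NT| = 27.0, T = (-12.065, -23.260). ∠NTU = 70.6° gives TU at 104.90° from the x-axis; with |TU| = 26.0, U = (-18.750, 1.8656). Then |CU| = |U − C| = 18.843.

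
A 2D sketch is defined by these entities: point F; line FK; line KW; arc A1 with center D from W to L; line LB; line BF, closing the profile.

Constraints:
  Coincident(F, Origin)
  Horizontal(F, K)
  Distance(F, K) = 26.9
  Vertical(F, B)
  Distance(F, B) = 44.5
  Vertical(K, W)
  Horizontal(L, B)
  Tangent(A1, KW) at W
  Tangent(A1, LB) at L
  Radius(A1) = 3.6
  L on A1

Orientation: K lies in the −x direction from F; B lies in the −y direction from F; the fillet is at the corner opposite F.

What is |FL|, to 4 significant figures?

50.23

F is at the origin; FK is horizontal with |FK| = 26.9 and K on the −x side, so K = (-26.90, 0.000). FB is vertical with |FB| = 44.5 and B on the −y side, so B = (0.000, -44.50). The virtual corner opposite F is at (-26.90, -44.50). The tangent condition forces DW to be normal to KW and since A1 is tangent to LB there, DL ⟂ LB, with radius 3.6, so the center D sits 3.6 in from both sides at D = (-23.30, -40.90). That places the tangent points at W = (-26.90, -40.90) on KW and L = (-23.30, -44.50) on LB. Then |FL| = |L − F| = 50.23.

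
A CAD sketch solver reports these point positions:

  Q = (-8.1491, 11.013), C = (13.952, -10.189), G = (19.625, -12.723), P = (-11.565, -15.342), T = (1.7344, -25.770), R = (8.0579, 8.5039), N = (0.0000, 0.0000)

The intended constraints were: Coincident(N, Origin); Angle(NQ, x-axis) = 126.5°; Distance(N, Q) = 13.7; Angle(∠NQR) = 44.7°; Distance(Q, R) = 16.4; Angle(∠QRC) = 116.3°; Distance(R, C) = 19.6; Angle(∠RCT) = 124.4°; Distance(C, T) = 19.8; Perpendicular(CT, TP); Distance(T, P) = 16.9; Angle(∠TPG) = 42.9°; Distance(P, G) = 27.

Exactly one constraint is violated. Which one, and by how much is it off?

Distance(P, G) = 27 — off by 4.30.

N = (0.00, 0.00) ✓; NQ at 126.5° ✓; |NQ| = 13.70 ✓; ∠NQR = 44.70° ✓; |QR| = 16.40 ✓; ∠QRC = 116.3° ✓; |RC| = 19.60 ✓; ∠RCT = 124.4° ✓; |CT| = 19.80 ✓; ∠(CT, TP) = 90.00° ✓; |TP| = 16.90 ✓; ∠TPG = 42.90° ✓; |PG| = 31.30 ✗.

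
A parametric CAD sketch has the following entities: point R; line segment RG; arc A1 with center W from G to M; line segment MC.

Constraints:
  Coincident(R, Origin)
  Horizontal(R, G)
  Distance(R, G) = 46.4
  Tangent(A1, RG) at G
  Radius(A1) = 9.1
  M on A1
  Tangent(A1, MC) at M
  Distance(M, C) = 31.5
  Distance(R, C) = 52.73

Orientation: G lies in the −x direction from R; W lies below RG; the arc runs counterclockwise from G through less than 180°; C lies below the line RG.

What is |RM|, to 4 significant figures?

55.61

R is at the origin; R and G share the same y with |RG| = 46.4 and G on the −x side, so G = (-46.40, 0.000). A1 meets RG tangentially, so WG is at right angles to RG, so W = G + (0, -9.1) = (-46.40, -9.100). Since WM ⟂ MC (tangency), |WC| = √(9.1² + 31.5²) = 32.79 regardless of where M sits on A1. So C lies on both circle(R, 52.73) and circle(W, 32.79); the below-RG intersection is C = (-34.68, -39.72). M is the foot of the tangent from C: M = (-53.66, -14.58).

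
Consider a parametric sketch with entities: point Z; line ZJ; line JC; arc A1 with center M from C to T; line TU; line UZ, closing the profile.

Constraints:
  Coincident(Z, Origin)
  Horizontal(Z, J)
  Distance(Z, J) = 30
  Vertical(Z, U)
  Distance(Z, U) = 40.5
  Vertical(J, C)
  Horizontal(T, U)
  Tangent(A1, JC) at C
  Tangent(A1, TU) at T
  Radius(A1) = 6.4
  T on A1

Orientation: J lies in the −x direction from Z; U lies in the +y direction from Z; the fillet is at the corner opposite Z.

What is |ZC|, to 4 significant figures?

45.42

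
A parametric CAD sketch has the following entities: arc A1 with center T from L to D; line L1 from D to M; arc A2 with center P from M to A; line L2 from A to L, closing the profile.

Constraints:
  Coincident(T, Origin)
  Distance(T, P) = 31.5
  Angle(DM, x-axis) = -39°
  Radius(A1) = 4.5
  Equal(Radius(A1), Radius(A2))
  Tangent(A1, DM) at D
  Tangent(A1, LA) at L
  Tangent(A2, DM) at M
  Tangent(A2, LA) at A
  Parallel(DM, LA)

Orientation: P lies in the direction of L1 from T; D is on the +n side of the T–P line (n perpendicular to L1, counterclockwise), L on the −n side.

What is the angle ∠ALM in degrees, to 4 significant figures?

15.95°

The slot axis is L1's direction at -39.0°, so u = (cos -39.0°, sin -39.0°) = (0.7771, -0.6293) and n = (−sin -39.0°, cos -39.0°) = (0.6293, 0.7771). T is at the origin and P lies 31.5 along u from T, so P = 31.5·u = (24.48, -19.82). Tangency of A1 to both parallel lines with radius 4.5 puts D and L at T ± 4.5·n: D = (2.832, 3.497), L = (-2.832, -3.497). Equal radii place M and A the same way about P: M = P + 4.5·n = (27.31, -16.33), A = P − 4.5·n = (21.65, -23.32). Then cos ∠ALM = LA·LM / (|LA||LM|), giving 15.95°.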